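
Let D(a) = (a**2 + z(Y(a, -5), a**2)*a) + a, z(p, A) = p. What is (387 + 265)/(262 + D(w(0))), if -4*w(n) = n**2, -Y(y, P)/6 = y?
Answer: 326/131 ≈ 2.4885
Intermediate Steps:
Y(y, P) = -6*y
w(n) = -n**2/4
D(a) = a - 5*a**2 (D(a) = (a**2 + (-6*a)*a) + a = (a**2 - 6*a**2) + a = -5*a**2 + a = a - 5*a**2)
(387 + 265)/(262 + D(w(0))) = (387 + 265)/(262 + (-1/4*0**2)*(1 - (-5)*0**2/4)) = 652/(262 + (-1/4*0)*(1 - (-5)*0/4)) = 652/(262 + 0*(1 - 5*0)) = 652/(262 + 0*(1 + 0)) = 652/(262 + 0*1) = 652/(262 + 0) = 652/262 = 652*(1/262) = 326/131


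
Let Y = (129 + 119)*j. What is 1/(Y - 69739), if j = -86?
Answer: -1/91067 ≈ -1.0981e-5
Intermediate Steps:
Y = -21328 (Y = (129 + 119)*(-86) = 248*(-86) = -21328)
1/(Y - 69739) = 1/(-21328 - 69739) = 1/(-91067) = -1/91067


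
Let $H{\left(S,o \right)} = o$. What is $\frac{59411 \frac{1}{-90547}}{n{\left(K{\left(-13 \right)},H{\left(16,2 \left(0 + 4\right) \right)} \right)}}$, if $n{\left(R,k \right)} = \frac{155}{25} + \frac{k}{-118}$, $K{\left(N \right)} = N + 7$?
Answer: $- \frac{17526245}{163799523} \approx -0.107$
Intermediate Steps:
$K{\left(N \right)} = 7 + N$
$n{\left(R,k \right)} = \frac{31}{5} - \frac{k}{118}$ ($n{\left(R,k \right)} = 155 \cdot \frac{1}{25} + k \left(- \frac{1}{118}\right) = \frac{31}{5} - \frac{k}{118}$)
$\frac{59411 \frac{1}{-90547}}{n{\left(K{\left(-13 \right)},H{\left(16,2 \left(0 + 4\right) \right)} \right)}} = \frac{59411 \frac{1}{-90547}}{\frac{31}{5} - \frac{2 \left(0 + 4\right)}{118}} = \frac{59411 \left(- \frac{1}{90547}\right)}{\frac{31}{5} - \frac{2 \cdot 4}{118}} = - \frac{59411}{90547 \left(\frac{31}{5} - \frac{4}{59}\right)} = - \frac{59411}{90547 \cdot \frac{1809}{295}} = \left(- \frac{59411}{90547}\right) \frac{295}{1809} = - \frac{17526245}{163799523}$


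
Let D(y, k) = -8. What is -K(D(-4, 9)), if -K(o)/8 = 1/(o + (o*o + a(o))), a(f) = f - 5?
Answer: 8/43 ≈ 0.18605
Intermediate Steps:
a(f) = -5 + f
K(o) = -8/(-5 + o**2 + 2*o) (K(o) = -8/(o + (o*o + (-5 + o))) = -8/(o + (o**2 + (-5 + o))) = -8/(o + (-5 + o + o**2)) = -8/(-5 + o**2 + 2*o))
-K(D(-4, 9)) = -(-8)/(-5 + (-8)**2 + 2*(-8)) = -(-8)/(-5 + 64 - 16) = -(-8)/43 = -1*(-8/43) = 8/43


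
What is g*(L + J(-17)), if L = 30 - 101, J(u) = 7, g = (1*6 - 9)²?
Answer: -576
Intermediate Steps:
g = 9 (g = (6 - 9)² = (-3)² = 9)
L = -71
g*(L + J(-17)) = 9*(-71 + 7) = 9*(-64) = -576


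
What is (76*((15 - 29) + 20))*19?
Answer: 8664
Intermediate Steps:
(76*((15 - 29) + 20))*19 = (76*(-14 + 20))*19 = (76*6)*19 = 456*19 = 8664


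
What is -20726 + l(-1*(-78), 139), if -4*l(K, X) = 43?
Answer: -82947/4 ≈ -20737.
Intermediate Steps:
l(K, X) = -43/4 (l(K, X) = -¼*43 = -43/4)
-20726 + l(-1*(-78), 139) = -20726 - 43/4 = -82947/4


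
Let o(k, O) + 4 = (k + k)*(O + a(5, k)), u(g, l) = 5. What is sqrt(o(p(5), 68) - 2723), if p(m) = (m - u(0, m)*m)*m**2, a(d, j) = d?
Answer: I*sqrt(75727) ≈ 275.19*I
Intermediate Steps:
p(m) = -4*m**3 (p(m) = (m - 5*m)*m**2 = (-4*m)*m**2 = -4*m**3)
o(k, O) = -4 + 2*k*(5 + O) (o(k, O) = -4 + (k + k)*(O + 5) = -4 + (2*k)*(5 + O) = -4 + 2*k*(5 + O))
sqrt(o(p(5), 68) - 2723) = sqrt((-4 + 10*(-4*5**3) + 2*68*(-4*5**3)) - 2723) = sqrt((-4 + 10*(-4*125) + 2*68*(-4*125)) - 2723) = sqrt((-4 + 10*(-500) + 2*68*(-500)) - 2723) = sqrt((-4 - 5000 - 68000) - 2723) = sqrt(-73004 - 2723) = sqrt(-75727) = I*sqrt(75727)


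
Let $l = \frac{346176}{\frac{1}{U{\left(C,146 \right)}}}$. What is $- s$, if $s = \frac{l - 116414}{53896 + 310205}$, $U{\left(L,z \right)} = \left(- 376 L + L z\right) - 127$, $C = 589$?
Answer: $\frac{46940543486}{364101} \approx 1.2892 \cdot 10^{5}$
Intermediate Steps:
$U{\left(L,z \right)} = -127 - 376 L + L z$
$l = -46940427072$ ($l = \frac{346176}{\frac{1}{-127 - 221464 + 589 \cdot 146}} = \frac{346176}{\frac{1}{-127 - 221464 + 85994}} = \frac{346176}{\frac{1}{-135597}} = \frac{346176}{- \frac{1}{135597}} = 346176 \left(-135597\right) = -46940427072$)
$s = - \frac{46940543486}{364101}$ ($s = \frac{-46940427072 - 116414}{53896 + 310205} = - \frac{46940543486}{364101} \approx -1.2892 \cdot 10^{5}$)
$- s = \left(-1\right) \left(- \frac{46940543486}{364101}\right) = \frac{46940543486}{364101}$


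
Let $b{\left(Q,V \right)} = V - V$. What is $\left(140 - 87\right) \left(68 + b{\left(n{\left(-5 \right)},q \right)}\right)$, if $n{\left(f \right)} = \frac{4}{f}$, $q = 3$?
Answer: $3604$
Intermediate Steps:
$b{\left(Q,V \right)} = 0$
$\left(140 - 87\right) \left(68 + b{\left(n{\left(-5 \right)},q \right)}\right) = \left(140 - 87\right) \left(68 + 0\right) = 53 \cdot 68 = 3604$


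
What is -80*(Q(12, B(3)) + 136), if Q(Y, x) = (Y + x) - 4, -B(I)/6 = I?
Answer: -10080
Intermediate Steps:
B(I) = -6*I
Q(Y, x) = -4 + Y + x
-80*(Q(12, B(3)) + 136) = -80*((-4 + 12 - 6*3) + 136) = -80*((-4 + 12 - 18) + 136) = -80*(-10 + 136) = -80*126 = -10080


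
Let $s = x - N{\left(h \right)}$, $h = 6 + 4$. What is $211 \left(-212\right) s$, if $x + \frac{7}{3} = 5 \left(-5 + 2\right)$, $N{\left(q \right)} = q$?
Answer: $\frac{3668024}{3} \approx 1.2227 \cdot 10^{6}$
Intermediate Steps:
$h = 10$
$x = - \frac{52}{3}$ ($x = - \frac{7}{3} + 5 \left(-5 + 2\right) = - \frac{7}{3} + 5 \left(-3\right) = - \frac{7}{3} - 15 = - \frac{52}{3} \approx -17.333$)
$s = - \frac{82}{3}$ ($s = - \frac{52}{3} - 10 = - \frac{82}{3} \approx -27.333$)
$211 \left(-212\right) s = 211 \left(-212\right) \left(- \frac{82}{3}\right) = \left(-44732\right) \left(- \frac{82}{3}\right) = \frac{3668024}{3}$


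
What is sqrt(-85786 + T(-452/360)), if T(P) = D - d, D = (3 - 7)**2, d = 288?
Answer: 3*I*sqrt(9562) ≈ 293.36*I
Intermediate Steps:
D = 16 (D = (-4)**2 = 16)
T(P) = -272 (T(P) = 16 - 1*288 = 16 - 288 = -272)
sqrt(-85786 + T(-452/360)) = sqrt(-85786 - 272) = sqrt(-86058) = 3*I*sqrt(9562)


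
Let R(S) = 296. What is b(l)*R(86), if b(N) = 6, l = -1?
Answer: 1776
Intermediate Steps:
b(l)*R(86) = 6*296 = 1776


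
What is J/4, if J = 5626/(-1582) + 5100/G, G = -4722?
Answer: -2886181/2490068 ≈ -1.1591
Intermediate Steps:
J = -2886181/622517 (J = 5626/(-1582) + 5100/(-4722) = 5626*(-1/1582) + 5100*(-1/4722) = -2813/791 - 850/787 = -2886181/622517 ≈ -4.6363)
J/4 = -2886181/622517/4 = -2886181/622517*¼ = -2886181/2490068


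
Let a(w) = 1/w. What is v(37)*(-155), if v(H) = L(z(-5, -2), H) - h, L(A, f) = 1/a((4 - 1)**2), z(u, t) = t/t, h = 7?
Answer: -310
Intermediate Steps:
z(u, t) = 1
L(A, f) = 9 (L(A, f) = 1/(1/((4 - 1)**2)) = 1/(1/(3**2)) = 1/(1/9) = 9)
v(H) = 2 (v(H) = 9 - 1*7 = 9 - 7 = 2)
v(37)*(-155) = 2*(-155) = -310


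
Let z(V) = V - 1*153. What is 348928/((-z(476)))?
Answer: -348928/323 ≈ -1080.3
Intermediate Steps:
z(V) = -153 + V (z(V) = V - 153 = -153 + V)
348928/((-z(476))) = 348928/((-(-153 + 476))) = 348928/((-1*323)) = 348928/(-323) = 348928*(-1/323) = -348928/323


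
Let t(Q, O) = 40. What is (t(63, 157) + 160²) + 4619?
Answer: 30259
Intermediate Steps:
(t(63, 157) + 160²) + 4619 = (40 + 160²) + 4619 = (40 + 25600) + 4619 = 25640 + 4619 = 30259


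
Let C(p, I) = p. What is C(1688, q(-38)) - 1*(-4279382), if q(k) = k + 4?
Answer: 4281070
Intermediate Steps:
q(k) = 4 + k
C(1688, q(-38)) - 1*(-4279382) = 1688 - 1*(-4279382) = 1688 + 4279382 = 4281070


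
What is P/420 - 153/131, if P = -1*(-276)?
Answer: -2342/4585 ≈ -0.51080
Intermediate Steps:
P = 276
P/420 - 153/131 = 276/420 - 153/131 = 276*(1/420) - 153*1/131 = 23/35 - 153/131 = -2342/4585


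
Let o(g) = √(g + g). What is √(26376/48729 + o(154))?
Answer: √(142808456 + 527670098*√77)/16243 ≈ 4.2534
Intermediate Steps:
o(g) = √2*√g (o(g) = √(2*g) = √2*√g)
√(26376/48729 + o(154)) = √(26376/48729 + √2*√154) = √(26376*(1/48729) + 2*√77) = √(8792/16243 + 2*√77)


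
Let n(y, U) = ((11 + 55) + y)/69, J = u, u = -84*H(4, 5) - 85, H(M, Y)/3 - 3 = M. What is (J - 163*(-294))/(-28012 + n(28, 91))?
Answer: -3179037/1932734 ≈ -1.6448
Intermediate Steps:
H(M, Y) = 9 + 3*M
u = -1849 (u = -84*(9 + 3*4) - 85 = -84*(9 + 12) - 85 = -84*21 - 85 = -1764 - 85 = -1849)
J = -1849
n(y, U) = 22/23 + y/69 (n(y, U) = (66 + y)*(1/69) = 22/23 + y/69)
(J - 163*(-294))/(-28012 + n(28, 91)) = (-1849 - 163*(-294))/(-28012 + (22/23 + (1/69)*28)) = (-1849 + 47922)/(-28012 + (22/23 + 28/69)) = 46073/(-28012 + 94/69) = 46073/(-1932734/69) = 46073*(-69/1932734) = -3179037/1932734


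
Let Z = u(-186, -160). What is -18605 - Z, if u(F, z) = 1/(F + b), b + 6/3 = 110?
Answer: -1451189/78 ≈ -18605.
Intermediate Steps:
b = 108 (b = -2 + 110 = 108)
u(F, z) = 1/(108 + F) (u(F, z) = 1/(F + 108) = 1/(108 + F))
Z = -1/78 (Z = 1/(108 - 186) = 1/(-78) = -1/78 ≈ -0.012821)
-18605 - Z = -18605 - 1*(-1/78) = -18605 + 1/78 = -1451189/78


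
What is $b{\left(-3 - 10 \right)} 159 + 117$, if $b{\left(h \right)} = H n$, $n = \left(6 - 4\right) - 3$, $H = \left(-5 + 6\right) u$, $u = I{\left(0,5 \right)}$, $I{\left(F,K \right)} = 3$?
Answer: $-360$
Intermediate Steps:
$u = 3$
$H = 3$ ($H = \left(-5 + 6\right) 3 = 1 \cdot 3 = 3$)
$n = -1$ ($n = 2 - 3 = -1$)
$b{\left(h \right)} = -3$ ($b{\left(h \right)} = 3 \left(-1\right) = -3$)
$b{\left(-3 - 10 \right)} 159 + 117 = \left(-3\right) 159 + 117 = -477 + 117 = -360$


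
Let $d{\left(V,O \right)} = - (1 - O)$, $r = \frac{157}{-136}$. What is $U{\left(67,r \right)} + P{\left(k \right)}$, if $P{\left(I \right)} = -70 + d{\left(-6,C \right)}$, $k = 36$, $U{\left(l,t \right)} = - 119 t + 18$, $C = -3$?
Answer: $\frac{651}{8} \approx 81.375$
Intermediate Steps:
$r = - \frac{157}{136}$ ($r = 157 \left(- \frac{1}{136}\right) = - \frac{157}{136} \approx -1.1544$)
$d{\left(V,O \right)} = -1 + O$
$U{\left(l,t \right)} = 18 - 119 t$
$P{\left(I \right)} = -74$ ($P{\left(I \right)} = -70 - 4 = -74$)
$U{\left(67,r \right)} + P{\left(k \right)} = \left(18 - - \frac{1099}{8}\right) - 74 = \left(18 + \frac{1099}{8}\right) - 74 = \frac{1243}{8} - 74 = \frac{651}{8}$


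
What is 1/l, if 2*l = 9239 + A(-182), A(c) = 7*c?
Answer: 2/7965 ≈ 0.00025110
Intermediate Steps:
l = 7965/2 (l = (9239 + 7*(-182))/2 = (9239 - 1274)/2 = (½)*7965 = 7965/2 ≈ 3982.5)
1/l = 1/(7965/2) = 2/7965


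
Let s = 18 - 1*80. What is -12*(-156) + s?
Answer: 1810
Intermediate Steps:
s = -62 (s = 18 - 80 = -62)
-12*(-156) + s = -12*(-156) - 62 = 1872 - 62 = 1810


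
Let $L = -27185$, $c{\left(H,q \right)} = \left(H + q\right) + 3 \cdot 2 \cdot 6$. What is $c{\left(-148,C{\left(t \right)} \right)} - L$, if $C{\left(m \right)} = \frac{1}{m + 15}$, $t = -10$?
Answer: $\frac{135366}{5} \approx 27073.0$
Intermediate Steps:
$C{\left(m \right)} = \frac{1}{15 + m}$
$c{\left(H,q \right)} = 36 + H + q$ ($c{\left(H,q \right)} = \left(H + q\right) + 6 \cdot 6 = \left(H + q\right) + 36 = 36 + H + q$)
$c{\left(-148,C{\left(t \right)} \right)} - L = \left(36 - 148 + \frac{1}{15 - 10}\right) - -27185 = \left(36 - 148 + \frac{1}{5}\right) + 27185 = - \frac{559}{5} + 27185 = \frac{135366}{5}$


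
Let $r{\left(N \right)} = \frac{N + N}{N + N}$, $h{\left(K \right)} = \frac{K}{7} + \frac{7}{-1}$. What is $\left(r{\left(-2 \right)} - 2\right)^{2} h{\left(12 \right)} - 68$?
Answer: $- \frac{513}{7} \approx -73.286$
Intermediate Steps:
$h{\left(K \right)} = -7 + \frac{K}{7}$ ($h{\left(K \right)} = K \frac{1}{7} + 7 \left(-1\right) = \frac{K}{7} - 7 = -7 + \frac{K}{7}$)
$r{\left(N \right)} = 1$ ($r{\left(N \right)} = \frac{2 N}{2 N} = 2 N \frac{1}{2 N} = 1$)
$\left(r{\left(-2 \right)} - 2\right)^{2} h{\left(12 \right)} - 68 = \left(1 - 2\right)^{2} \left(-7 + \frac{1}{7} \cdot 12\right) - 68 = \left(-1\right)^{2} \left(-7 + \frac{12}{7}\right) - 68 = 1 \left(- \frac{37}{7}\right) - 68 = - \frac{37}{7} - 68 = - \frac{513}{7}$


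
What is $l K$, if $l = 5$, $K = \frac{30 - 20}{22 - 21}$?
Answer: $50$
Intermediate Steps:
$K = 10$ ($K = \frac{10}{1} = 10 \cdot 1 = 10$)
$l K = 5 \cdot 10 = 50$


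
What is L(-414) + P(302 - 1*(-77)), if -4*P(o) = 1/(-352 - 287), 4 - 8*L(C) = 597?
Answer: -378925/5112 ≈ -74.125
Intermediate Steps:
L(C) = -593/8 (L(C) = ½ - ⅛*597 = ½ - 597/8 = -593/8)
P(o) = 1/2556 (P(o) = -1/(4*(-352 - 287)) = -¼/(-639) = -¼*(-1/639) = 1/2556)
L(-414) + P(302 - 1*(-77)) = -593/8 + 1/2556 = -378925/5112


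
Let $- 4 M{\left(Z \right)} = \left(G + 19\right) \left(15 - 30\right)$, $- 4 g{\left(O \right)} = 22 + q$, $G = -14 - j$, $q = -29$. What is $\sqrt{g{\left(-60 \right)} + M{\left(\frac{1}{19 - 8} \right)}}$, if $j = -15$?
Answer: $\frac{\sqrt{307}}{2} \approx 8.7607$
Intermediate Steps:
$G = 1$ ($G = -14 - -15 = -14 + 15 = 1$)
$g{\left(O \right)} = \frac{7}{4}$ ($g{\left(O \right)} = - \frac{22 - 29}{4} = \left(- \frac{1}{4}\right) \left(-7\right) = \frac{7}{4}$)
$M{\left(Z \right)} = 75$ ($M{\left(Z \right)} = - \frac{\left(1 + 19\right) \left(15 - 30\right)}{4} = - \frac{20 \left(-15\right)}{4} = \left(- \frac{1}{4}\right) \left(-300\right) = 75$)
$\sqrt{g{\left(-60 \right)} + M{\left(\frac{1}{19 - 8} \right)}} = \sqrt{\frac{7}{4} + 75} = \sqrt{\frac{307}{4}} = \frac{\sqrt{307}}{2}$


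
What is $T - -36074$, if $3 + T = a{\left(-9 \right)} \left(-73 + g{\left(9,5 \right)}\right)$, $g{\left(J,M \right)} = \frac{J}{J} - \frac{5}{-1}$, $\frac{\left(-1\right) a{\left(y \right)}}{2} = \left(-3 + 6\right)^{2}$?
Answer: $37277$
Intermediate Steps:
$a{\left(y \right)} = -18$ ($a{\left(y \right)} = - 2 \left(-3 + 6\right)^{2} = - 2 \cdot 3^{2} = \left(-2\right) 9 = -18$)
$g{\left(J,M \right)} = 6$ ($g{\left(J,M \right)} = 1 - -5 = 1 + 5 = 6$)
$T = 1203$ ($T = -3 - 18 \left(-73 + 6\right) = -3 - -1206 = -3 + 1206 = 1203$)
$T - -36074 = 1203 - -36074 = 1203 + 36074 = 37277$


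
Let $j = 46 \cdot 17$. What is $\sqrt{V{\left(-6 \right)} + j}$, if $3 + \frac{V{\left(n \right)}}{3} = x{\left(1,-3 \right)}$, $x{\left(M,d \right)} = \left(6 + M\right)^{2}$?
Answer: $2 \sqrt{230} \approx 30.332$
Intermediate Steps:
$V{\left(n \right)} = 138$ ($V{\left(n \right)} = -9 + 3 \left(6 + 1\right)^{2} = -9 + 3 \cdot 7^{2} = -9 + 3 \cdot 49 = -9 + 147 = 138$)
$j = 782$
$\sqrt{V{\left(-6 \right)} + j} = \sqrt{138 + 782} = \sqrt{920} = 2 \sqrt{230}$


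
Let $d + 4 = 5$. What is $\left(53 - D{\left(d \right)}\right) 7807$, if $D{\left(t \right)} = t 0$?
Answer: $413771$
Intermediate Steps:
$d = 1$ ($d = -4 + 5 = 1$)
$D{\left(t \right)} = 0$
$\left(53 - D{\left(d \right)}\right) 7807 = \left(53 - 0\right) 7807 = \left(53 + 0\right) 7807 = 53 \cdot 7807 = 413771$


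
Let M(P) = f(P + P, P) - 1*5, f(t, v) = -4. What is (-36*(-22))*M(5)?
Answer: -7128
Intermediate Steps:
M(P) = -9 (M(P) = -4 - 1*5 = -4 - 5 = -9)
(-36*(-22))*M(5) = -36*(-22)*(-9) = 792*(-9) = -7128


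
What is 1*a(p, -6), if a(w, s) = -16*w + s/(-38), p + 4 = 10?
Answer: -1821/19 ≈ -95.842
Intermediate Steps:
p = 6 (p = -4 + 10 = 6)
a(w, s) = -16*w - s/38 (a(w, s) = -16*w + s*(-1/38) = -16*w - s/38)
1*a(p, -6) = 1*(-16*6 - 1/38*(-6)) = 1*(-96 + 3/19) = 1*(-1821/19) = -1821/19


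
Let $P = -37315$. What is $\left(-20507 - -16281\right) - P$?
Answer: $33089$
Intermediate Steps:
$\left(-20507 - -16281\right) - P = \left(-20507 - -16281\right) - -37315 = \left(-20507 + 16281\right) + 37315 = -4226 + 37315 = 33089$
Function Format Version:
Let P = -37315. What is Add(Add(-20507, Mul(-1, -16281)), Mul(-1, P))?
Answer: 33089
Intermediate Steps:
Add(Add(-20507, Mul(-1, -16281)), Mul(-1, P)) = Add(Add(-20507, Mul(-1, -16281)), Mul(-1, -37315)) = Add(Add(-20507, 16281), 37315) = Add(-4226, 37315) = 33089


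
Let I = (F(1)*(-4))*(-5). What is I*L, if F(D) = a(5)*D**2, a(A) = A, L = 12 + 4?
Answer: 1600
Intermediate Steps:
L = 16
F(D) = 5*D**2
I = 100 (I = ((5*1**2)*(-4))*(-5) = ((5*1)*(-4))*(-5) = (5*(-4))*(-5) = -20*(-5) = 100)
I*L = 100*16 = 1600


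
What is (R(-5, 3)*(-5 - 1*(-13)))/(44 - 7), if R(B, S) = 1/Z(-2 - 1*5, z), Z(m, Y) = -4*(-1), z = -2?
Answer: 2/37 ≈ 0.054054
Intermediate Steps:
Z(m, Y) = 4
R(B, S) = ¼ (R(B, S) = 1/4 = ¼)
(R(-5, 3)*(-5 - 1*(-13)))/(44 - 7) = ((-5 - 1*(-13))/4)/(44 - 7) = ((-5 + 13)/4)/37 = ((¼)*8)*(1/37) = 2*(1/37) = 2/37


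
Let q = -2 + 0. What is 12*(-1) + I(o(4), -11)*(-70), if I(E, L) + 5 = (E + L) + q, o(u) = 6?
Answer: 828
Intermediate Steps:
q = -2
I(E, L) = -7 + E + L (I(E, L) = -5 + ((E + L) - 2) = -5 + (-2 + E + L) = -7 + E + L)
12*(-1) + I(o(4), -11)*(-70) = 12*(-1) + (-7 + 6 - 11)*(-70) = -12 - 12*(-70) = -12 + 840 = 828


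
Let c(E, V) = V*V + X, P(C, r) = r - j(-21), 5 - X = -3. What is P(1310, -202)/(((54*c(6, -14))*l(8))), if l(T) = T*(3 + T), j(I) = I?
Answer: -181/969408 ≈ -0.00018671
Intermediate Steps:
X = 8 (X = 5 - 1*(-3) = 5 + 3 = 8)
P(C, r) = 21 + r (P(C, r) = r - 1*(-21) = r + 21 = 21 + r)
c(E, V) = 8 + V**2 (c(E, V) = V*V + 8 = V**2 + 8 = 8 + V**2)
P(1310, -202)/(((54*c(6, -14))*l(8))) = (21 - 202)/(((54*(8 + (-14)**2))*(8*(3 + 8)))) = -181*1/(4752*(8 + 196)) = -181/((54*204)*88) = -181/(11016*88) = -181/969408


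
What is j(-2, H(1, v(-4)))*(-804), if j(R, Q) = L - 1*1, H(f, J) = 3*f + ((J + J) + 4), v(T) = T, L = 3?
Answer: -1608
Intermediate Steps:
H(f, J) = 4 + 2*J + 3*f (H(f, J) = 3*f + (2*J + 4) = 3*f + (4 + 2*J) = 4 + 2*J + 3*f)
j(R, Q) = 2 (j(R, Q) = 3 - 1*1 = 3 - 1 = 2)
j(-2, H(1, v(-4)))*(-804) = 2*(-804) = -1608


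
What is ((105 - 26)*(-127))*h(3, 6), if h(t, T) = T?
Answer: -60198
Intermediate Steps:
((105 - 26)*(-127))*h(3, 6) = ((105 - 26)*(-127))*6 = (79*(-127))*6 = -10033*6 = -60198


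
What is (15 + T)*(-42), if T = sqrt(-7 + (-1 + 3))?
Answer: -630 - 42*I*sqrt(5) ≈ -630.0 - 93.915*I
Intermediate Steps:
T = I*sqrt(5) (T = sqrt(-7 + 2) = sqrt(-5) = I*sqrt(5) ≈ 2.2361*I)
(15 + T)*(-42) = (15 + I*sqrt(5))*(-42) = -630 - 42*I*sqrt(5)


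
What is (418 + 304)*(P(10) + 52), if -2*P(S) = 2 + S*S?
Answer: 722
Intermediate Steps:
P(S) = -1 - S²/2 (P(S) = -(2 + S*S)/2 = -(2 + S²)/2 = -1 - S²/2)
(418 + 304)*(P(10) + 52) = (418 + 304)*((-1 - ½*10²) + 52) = 722*((-1 - ½*100) + 52) = 722*((-1 - 50) + 52) = 722*(-51 + 52) = 722*1 = 722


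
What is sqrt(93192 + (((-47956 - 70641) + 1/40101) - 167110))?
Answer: I*sqrt(309581485005414)/40101 ≈ 438.77*I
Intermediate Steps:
sqrt(93192 + (((-47956 - 70641) + 1/40101) - 167110)) = sqrt(93192 + ((-118597 + 1/40101) - 167110)) = sqrt(93192 + (-4755858296/40101 - 167110)) = sqrt(93192 - 11457136406/40101) = sqrt(-7720044014/40101) = I*sqrt(309581485005414)/40101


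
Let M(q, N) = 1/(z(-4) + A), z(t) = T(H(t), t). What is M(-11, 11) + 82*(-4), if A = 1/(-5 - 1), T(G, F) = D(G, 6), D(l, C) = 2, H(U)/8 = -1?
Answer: -3602/11 ≈ -327.45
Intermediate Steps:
H(U) = -8 (H(U) = 8*(-1) = -8)
T(G, F) = 2
z(t) = 2
A = -1/6 (A = 1/(-6) = -1/6 ≈ -0.16667)
M(q, N) = 6/11 (M(q, N) = 1/(2 - 1/6) = 1/(11/6) = 6/11)
M(-11, 11) + 82*(-4) = 6/11 + 82*(-4) = 6/11 - 328 = -3602/11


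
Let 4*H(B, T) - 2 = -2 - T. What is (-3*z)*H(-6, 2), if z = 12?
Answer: 18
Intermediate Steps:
H(B, T) = -T/4 (H(B, T) = ½ + (-2 - T)/4 = ½ + (-½ - T/4) = -T/4)
(-3*z)*H(-6, 2) = (-3*12)*(-¼*2) = -36*(-½) = 18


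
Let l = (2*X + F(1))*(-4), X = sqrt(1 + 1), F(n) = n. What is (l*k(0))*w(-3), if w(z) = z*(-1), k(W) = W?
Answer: 0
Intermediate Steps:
X = sqrt(2) ≈ 1.4142
l = -4 - 8*sqrt(2) (l = (2*sqrt(2) + 1)*(-4) = (1 + 2*sqrt(2))*(-4) = -4 - 8*sqrt(2) ≈ -15.314)
w(z) = -z
(l*k(0))*w(-3) = ((-4 - 8*sqrt(2))*0)*(-1*(-3)) = 0*3 = 0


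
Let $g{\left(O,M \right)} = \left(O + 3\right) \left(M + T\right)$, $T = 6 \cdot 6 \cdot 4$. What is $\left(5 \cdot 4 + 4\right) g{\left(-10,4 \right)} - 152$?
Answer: $-25016$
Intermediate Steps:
$T = 144$ ($T = 36 \cdot 4 = 144$)
$g{\left(O,M \right)} = \left(3 + O\right) \left(144 + M\right)$ ($g{\left(O,M \right)} = \left(O + 3\right) \left(M + 144\right) = \left(3 + O\right) \left(144 + M\right)$)
$\left(5 \cdot 4 + 4\right) g{\left(-10,4 \right)} - 152 = \left(5 \cdot 4 + 4\right) \left(432 + 3 \cdot 4 + 144 \left(-10\right) + 4 \left(-10\right)\right) - 152 = \left(20 + 4\right) \left(432 + 12 - 1440 - 40\right) - 152 = 24 \left(-1036\right) - 152 = -24864 - 152 = -25016$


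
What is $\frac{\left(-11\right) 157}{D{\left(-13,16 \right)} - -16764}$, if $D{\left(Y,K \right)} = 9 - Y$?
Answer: $- \frac{157}{1526} \approx -0.10288$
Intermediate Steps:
$\frac{\left(-11\right) 157}{D{\left(-13,16 \right)} - -16764} = \frac{\left(-11\right) 157}{\left(9 - -13\right) - -16764} = - \frac{1727}{\left(9 + 13\right) + 16764} = - \frac{1727}{22 + 16764} = - \frac{1727}{16786} = \left(-1727\right) \frac{1}{16786} = - \frac{157}{1526}$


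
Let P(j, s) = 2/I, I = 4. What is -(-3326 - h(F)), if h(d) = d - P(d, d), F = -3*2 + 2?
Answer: 6643/2 ≈ 3321.5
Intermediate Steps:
F = -4 (F = -6 + 2 = -4)
P(j, s) = ½ (P(j, s) = 2/4 = 2*(¼) = ½)
h(d) = -½ + d (h(d) = d - 1*½ = d - ½ = -½ + d)
-(-3326 - h(F)) = -(-3326 - (-½ - 4)) = -(-3326 - 1*(-9/2)) = -(-3326 + 9/2) = -1*(-6643/2) = 6643/2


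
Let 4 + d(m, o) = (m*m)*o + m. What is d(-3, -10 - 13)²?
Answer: 45796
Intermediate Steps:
d(m, o) = -4 + m + o*m² (d(m, o) = -4 + ((m*m)*o + m) = -4 + (m²*o + m) = -4 + (o*m² + m) = -4 + (m + o*m²) = -4 + m + o*m²)
d(-3, -10 - 13)² = (-4 - 3 + (-10 - 13)*(-3)²)² = (-4 - 3 - 23*9)² = (-4 - 3 - 207)² = (-214)² = 45796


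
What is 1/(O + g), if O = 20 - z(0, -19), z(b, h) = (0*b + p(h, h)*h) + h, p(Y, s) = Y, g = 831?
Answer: 1/509 ≈ 0.0019646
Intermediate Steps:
z(b, h) = h + h² (z(b, h) = (0*b + h*h) + h = (0 + h²) + h = h² + h = h + h²)
O = -322 (O = 20 - (-19)*(1 - 19) = 20 - (-19)*(-18) = 20 - 1*342 = 20 - 342 = -322)
1/(O + g) = 1/(-322 + 831) = 1/509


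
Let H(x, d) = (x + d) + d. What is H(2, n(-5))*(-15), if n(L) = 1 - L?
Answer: -210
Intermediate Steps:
H(x, d) = x + 2*d (H(x, d) = (d + x) + d = x + 2*d)
H(2, n(-5))*(-15) = (2 + 2*(1 - 1*(-5)))*(-15) = (2 + 2*(1 + 5))*(-15) = (2 + 2*6)*(-15) = (2 + 12)*(-15) = 14*(-15) = -210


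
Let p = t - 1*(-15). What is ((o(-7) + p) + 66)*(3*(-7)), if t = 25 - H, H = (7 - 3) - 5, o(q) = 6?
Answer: -2373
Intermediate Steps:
H = -1 (H = 4 - 5 = -1)
t = 26 (t = 25 - 1*(-1) = 25 + 1 = 26)
p = 41 (p = 26 - 1*(-15) = 26 + 15 = 41)
((o(-7) + p) + 66)*(3*(-7)) = ((6 + 41) + 66)*(3*(-7)) = (47 + 66)*(-21) = 113*(-21) = -2373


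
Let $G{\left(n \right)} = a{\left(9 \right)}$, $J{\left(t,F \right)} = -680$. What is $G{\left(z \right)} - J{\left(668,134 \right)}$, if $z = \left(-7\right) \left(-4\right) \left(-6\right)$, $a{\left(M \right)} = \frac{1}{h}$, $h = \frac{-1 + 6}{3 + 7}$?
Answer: $682$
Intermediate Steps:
$h = \frac{1}{2}$ ($h = \frac{5}{10} = 5 \cdot \frac{1}{10} = \frac{1}{2} \approx 0.5$)
$a{\left(M \right)} = 2$ ($a{\left(M \right)} = \frac{1}{\frac{1}{2}} = 2$)
$z = -168$ ($z = 28 \left(-6\right) = -168$)
$G{\left(n \right)} = 2$
$G{\left(z \right)} - J{\left(668,134 \right)} = 2 - -680 = 2 + 680 = 682$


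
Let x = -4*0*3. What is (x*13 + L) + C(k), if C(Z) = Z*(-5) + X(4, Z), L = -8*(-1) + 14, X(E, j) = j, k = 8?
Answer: -10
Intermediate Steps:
L = 22 (L = 8 + 14 = 22)
x = 0 (x = 0*3 = 0)
C(Z) = -4*Z (C(Z) = Z*(-5) + Z = -5*Z + Z = -4*Z)
(x*13 + L) + C(k) = (0*13 + 22) - 4*8 = (0 + 22) - 32 = 22 - 32 = -10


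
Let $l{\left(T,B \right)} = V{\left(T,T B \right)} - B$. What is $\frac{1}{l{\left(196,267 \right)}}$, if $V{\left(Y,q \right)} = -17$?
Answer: $- \frac{1}{284} \approx -0.0035211$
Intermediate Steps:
$l{\left(T,B \right)} = -17 - B$
$\frac{1}{l{\left(196,267 \right)}} = \frac{1}{-17 - 267} = \frac{1}{-284} = - \frac{1}{284}$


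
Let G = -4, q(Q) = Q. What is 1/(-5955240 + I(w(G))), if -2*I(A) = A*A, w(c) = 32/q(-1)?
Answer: -1/5955752 ≈ -1.6791e-7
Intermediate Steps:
w(c) = -32 (w(c) = 32/(-1) = 32*(-1) = -32)
I(A) = -A²/2 (I(A) = -A*A/2 = -A²/2)
1/(-5955240 + I(w(G))) = 1/(-5955240 - ½*(-32)²) = 1/(-5955240 - ½*1024) = 1/(-5955240 - 512) = 1/(-5955752) = -1/5955752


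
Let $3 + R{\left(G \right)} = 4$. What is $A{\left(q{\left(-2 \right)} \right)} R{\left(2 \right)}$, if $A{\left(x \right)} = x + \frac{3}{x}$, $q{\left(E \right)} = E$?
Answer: $- \frac{7}{2} \approx -3.5$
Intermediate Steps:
$R{\left(G \right)} = 1$ ($R{\left(G \right)} = -3 + 4 = 1$)
$A{\left(q{\left(-2 \right)} \right)} R{\left(2 \right)} = \left(-2 + \frac{3}{-2}\right) 1 = \left(-2 + 3 \left(- \frac{1}{2}\right)\right) 1 = \left(-2 - \frac{3}{2}\right) 1 = \left(- \frac{7}{2}\right) 1 = - \frac{7}{2}$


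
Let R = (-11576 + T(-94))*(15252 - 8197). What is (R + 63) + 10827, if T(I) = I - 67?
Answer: -82793645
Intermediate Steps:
T(I) = -67 + I
R = -82804535 (R = (-11576 + (-67 - 94))*(15252 - 8197) = (-11576 - 161)*7055 = -11737*7055 = -82804535)
(R + 63) + 10827 = (-82804535 + 63) + 10827 = -82804472 + 10827 = -82793645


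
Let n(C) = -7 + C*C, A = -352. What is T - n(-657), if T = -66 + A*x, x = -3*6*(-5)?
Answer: -463388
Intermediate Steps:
x = 90 (x = -18*(-5) = 90)
T = -31746 (T = -66 - 352*90 = -66 - 31680 = -31746)
n(C) = -7 + C²
T - n(-657) = -31746 - (-7 + (-657)²) = -31746 - (-7 + 431649) = -31746 - 1*431642 = -31746 - 431642 = -463388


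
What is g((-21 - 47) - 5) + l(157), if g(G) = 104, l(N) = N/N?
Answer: 105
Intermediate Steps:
l(N) = 1
g((-21 - 47) - 5) + l(157) = 104 + 1 = 105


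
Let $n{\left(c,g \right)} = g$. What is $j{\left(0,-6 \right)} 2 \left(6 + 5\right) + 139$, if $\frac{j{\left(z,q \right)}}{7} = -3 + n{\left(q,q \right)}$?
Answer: $-1247$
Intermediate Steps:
$j{\left(z,q \right)} = -21 + 7 q$ ($j{\left(z,q \right)} = 7 \left(-3 + q\right) = -21 + 7 q$)
$j{\left(0,-6 \right)} 2 \left(6 + 5\right) + 139 = \left(-21 + 7 \left(-6\right)\right) 2 \left(6 + 5\right) + 139 = \left(-21 - 42\right) 2 \cdot 11 + 139 = \left(-63\right) 22 + 139 = -1386 + 139 = -1247$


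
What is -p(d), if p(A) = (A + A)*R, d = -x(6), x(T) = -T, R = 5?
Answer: -60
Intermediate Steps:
d = 6 (d = -(-1)*6 = -1*(-6) = 6)
p(A) = 10*A (p(A) = (A + A)*5 = (2*A)*5 = 10*A)
-p(d) = -10*6 = -1*60 = -60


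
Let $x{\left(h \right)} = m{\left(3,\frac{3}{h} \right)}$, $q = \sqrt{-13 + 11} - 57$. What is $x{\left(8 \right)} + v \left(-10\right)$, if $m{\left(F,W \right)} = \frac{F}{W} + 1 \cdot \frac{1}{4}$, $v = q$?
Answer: $\frac{2313}{4} - 10 i \sqrt{2} \approx 578.25 - 14.142 i$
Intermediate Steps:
$q = -57 + i \sqrt{2}$ ($q = \sqrt{-2} - 57 = i \sqrt{2} - 57 = -57 + i \sqrt{2} \approx -57.0 + 1.4142 i$)
$v = -57 + i \sqrt{2} \approx -57.0 + 1.4142 i$
$m{\left(F,W \right)} = \frac{1}{4} + \frac{F}{W}$ ($m{\left(F,W \right)} = \frac{F}{W} + 1 \cdot \frac{1}{4} = \frac{F}{W} + \frac{1}{4} = \frac{1}{4} + \frac{F}{W}$)
$x{\left(h \right)} = \frac{h \left(3 + \frac{3}{4 h}\right)}{3}$ ($x{\left(h \right)} = \frac{3 + \frac{3 \frac{1}{h}}{4}}{3 \frac{1}{h}} = \frac{h}{3} \left(3 + \frac{3}{4 h}\right) = \frac{h \left(3 + \frac{3}{4 h}\right)}{3}$)
$x{\left(8 \right)} + v \left(-10\right) = \left(\frac{1}{4} + 8\right) + \left(-57 + i \sqrt{2}\right) \left(-10\right) = \frac{33}{4} + \left(570 - 10 i \sqrt{2}\right) = \frac{2313}{4} - 10 i \sqrt{2}$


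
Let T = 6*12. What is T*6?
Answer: 432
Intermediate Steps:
T = 72
T*6 = 72*6 = 432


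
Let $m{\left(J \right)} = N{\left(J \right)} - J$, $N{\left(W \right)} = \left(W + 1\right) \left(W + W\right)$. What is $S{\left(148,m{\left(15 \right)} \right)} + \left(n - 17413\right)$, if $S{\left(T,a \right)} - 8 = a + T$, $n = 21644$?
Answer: $4852$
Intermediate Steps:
$N{\left(W \right)} = 2 W \left(1 + W\right)$ ($N{\left(W \right)} = \left(1 + W\right) 2 W = 2 W \left(1 + W\right)$)
$m{\left(J \right)} = - J + 2 J \left(1 + J\right)$ ($m{\left(J \right)} = 2 J \left(1 + J\right) - J = - J + 2 J \left(1 + J\right)$)
$S{\left(T,a \right)} = 8 + T + a$ ($S{\left(T,a \right)} = 8 + \left(a + T\right) = 8 + \left(T + a\right) = 8 + T + a$)
$S{\left(148,m{\left(15 \right)} \right)} + \left(n - 17413\right) = \left(8 + 148 + 15 \left(1 + 2 \cdot 15\right)\right) + \left(21644 - 17413\right) = \left(8 + 148 + 15 \left(1 + 30\right)\right) + 4231 = \left(8 + 148 + 15 \cdot 31\right) + 4231 = \left(8 + 148 + 465\right) + 4231 = 621 + 4231 = 4852$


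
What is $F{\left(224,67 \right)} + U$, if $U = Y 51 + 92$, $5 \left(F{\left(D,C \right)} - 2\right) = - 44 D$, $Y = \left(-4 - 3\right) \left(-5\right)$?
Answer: $- \frac{461}{5} \approx -92.2$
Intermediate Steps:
$Y = 35$ ($Y = \left(-7\right) \left(-5\right) = 35$)
$F{\left(D,C \right)} = 2 - \frac{44 D}{5}$ ($F{\left(D,C \right)} = 2 + \frac{\left(-44\right) D}{5} = 2 - \frac{44 D}{5}$)
$U = 1877$ ($U = 35 \cdot 51 + 92 = 1785 + 92 = 1877$)
$F{\left(224,67 \right)} + U = \left(2 - \frac{9856}{5}\right) + 1877 = - \frac{9846}{5} + 1877 = - \frac{461}{5}$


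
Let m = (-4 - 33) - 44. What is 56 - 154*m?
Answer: 12530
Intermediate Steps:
m = -81 (m = -37 - 44 = -81)
56 - 154*m = 56 - 154*(-81) = 56 + 12474 = 12530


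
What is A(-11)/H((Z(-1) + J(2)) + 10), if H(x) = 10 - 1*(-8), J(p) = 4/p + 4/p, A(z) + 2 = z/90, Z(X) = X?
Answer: -191/1620 ≈ -0.11790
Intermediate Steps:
A(z) = -2 + z/90
J(p) = 8/p
H(x) = 18 (H(x) = 10 + 8 = 18)
A(-11)/H((Z(-1) + J(2)) + 10) = (-2 + (1/90)*(-11))/18 = (-2 - 11/90)*(1/18) = -191/90*1/18 = -191/1620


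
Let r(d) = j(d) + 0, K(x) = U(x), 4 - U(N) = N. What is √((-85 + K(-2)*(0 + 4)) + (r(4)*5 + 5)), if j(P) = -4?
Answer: 2*I*√19 ≈ 8.7178*I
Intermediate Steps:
U(N) = 4 - N
K(x) = 4 - x
r(d) = -4 (r(d) = -4 + 0 = -4)
√((-85 + K(-2)*(0 + 4)) + (r(4)*5 + 5)) = √((-85 + (4 - 1*(-2))*(0 + 4)) + (-4*5 + 5)) = √((-85 + (4 + 2)*4) + (-20 + 5)) = √((-85 + 6*4) - 15) = √((-85 + 24) - 15) = √(-61 - 15) = √(-76) = 2*I*√19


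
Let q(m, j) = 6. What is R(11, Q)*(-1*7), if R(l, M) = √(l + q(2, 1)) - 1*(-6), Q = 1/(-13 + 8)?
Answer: -42 - 7*√17 ≈ -70.862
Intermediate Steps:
Q = -⅕ (Q = 1/(-5) = -⅕ ≈ -0.20000)
R(l, M) = 6 + √(6 + l) (R(l, M) = √(l + 6) - 1*(-6) = √(6 + l) + 6 = 6 + √(6 + l))
R(11, Q)*(-1*7) = (6 + √(6 + 11))*(-1*7) = (6 + √17)*(-7) = -42 - 7*√17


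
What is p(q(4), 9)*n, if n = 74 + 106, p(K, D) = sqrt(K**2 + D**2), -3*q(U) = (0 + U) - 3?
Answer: 60*sqrt(730) ≈ 1621.1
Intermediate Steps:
q(U) = 1 - U/3 (q(U) = -((0 + U) - 3)/3 = -(U - 3)/3 = -(-3 + U)/3 = 1 - U/3)
p(K, D) = sqrt(D**2 + K**2)
n = 180
p(q(4), 9)*n = sqrt(9**2 + (1 - 1/3*4)**2)*180 = sqrt(81 + (1 - 4/3)**2)*180 = sqrt(81 + (-1/3)**2)*180 = sqrt(81 + 1/9)*180 = sqrt(730/9)*180 = (sqrt(730)/3)*180 = 60*sqrt(730)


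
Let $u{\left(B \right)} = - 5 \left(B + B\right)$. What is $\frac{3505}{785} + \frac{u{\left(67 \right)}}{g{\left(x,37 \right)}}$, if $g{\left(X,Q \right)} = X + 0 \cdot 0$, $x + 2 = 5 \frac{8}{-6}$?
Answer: $\frac{166898}{2041} \approx 81.773$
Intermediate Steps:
$x = - \frac{26}{3}$ ($x = -2 + 5 \frac{8}{-6} = -2 + 5 \cdot 8 \left(- \frac{1}{6}\right) = -2 + 5 \left(- \frac{4}{3}\right) = -2 - \frac{20}{3} = - \frac{26}{3} \approx -8.6667$)
$u{\left(B \right)} = - 10 B$ ($u{\left(B \right)} = - 5 \cdot 2 B = - 10 B$)
$g{\left(X,Q \right)} = X$ ($g{\left(X,Q \right)} = X + 0 = X$)
$\frac{3505}{785} + \frac{u{\left(67 \right)}}{g{\left(x,37 \right)}} = \frac{3505}{785} + \frac{\left(-10\right) 67}{- \frac{26}{3}} = 3505 \cdot \frac{1}{785} - - \frac{1005}{13} = \frac{701}{157} + \frac{1005}{13} = \frac{166898}{2041}$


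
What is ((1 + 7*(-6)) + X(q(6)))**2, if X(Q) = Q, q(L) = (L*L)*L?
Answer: 30625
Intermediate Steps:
q(L) = L**3 (q(L) = L**2*L = L**3)
((1 + 7*(-6)) + X(q(6)))**2 = ((1 + 7*(-6)) + 6**3)**2 = ((1 - 42) + 216)**2 = (-41 + 216)**2 = 175**2 = 30625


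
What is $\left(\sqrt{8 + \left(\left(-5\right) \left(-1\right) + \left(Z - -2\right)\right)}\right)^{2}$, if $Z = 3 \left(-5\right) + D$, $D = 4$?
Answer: $4$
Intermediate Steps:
$Z = -11$ ($Z = 3 \left(-5\right) + 4 = -15 + 4 = -11$)
$\left(\sqrt{8 + \left(\left(-5\right) \left(-1\right) + \left(Z - -2\right)\right)}\right)^{2} = \left(\sqrt{8 - 4}\right)^{2} = \left(\sqrt{4}\right)^{2} = 2^{2} = 4$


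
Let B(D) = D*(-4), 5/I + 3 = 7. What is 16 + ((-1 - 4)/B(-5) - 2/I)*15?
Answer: -47/4 ≈ -11.750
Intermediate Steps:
I = 5/4 (I = 5/(-3 + 7) = 5/4 ≈ 1.2500)
B(D) = -4*D
16 + ((-1 - 4)/B(-5) - 2/I)*15 = 16 + ((-1 - 4)/((-4*(-5))) - 2/5/4)*15 = 16 + (-5/20 - 2*4/5)*15 = 16 + (-5*1/20 - 8/5)*15 = 16 + (-1/4 - 8/5)*15 = 16 - 37/20*15 = 16 - 111/4 = -47/4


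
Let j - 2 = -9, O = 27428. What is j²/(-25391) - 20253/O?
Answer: -515587895/696424348 ≈ -0.74034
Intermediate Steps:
j = -7 (j = 2 - 9 = -7)
j²/(-25391) - 20253/O = (-7)²/(-25391) - 20253/27428 = 49*(-1/25391) - 20253*1/27428 = -49/25391 - 20253/27428 = -515587895/696424348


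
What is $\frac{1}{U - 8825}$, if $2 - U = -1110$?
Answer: $- \frac{1}{7713} \approx -0.00012965$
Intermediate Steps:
$U = 1112$ ($U = 2 - -1110 = 2 + 1110 = 1112$)
$\frac{1}{U - 8825} = \frac{1}{1112 - 8825} = \frac{1}{-7713} = - \frac{1}{7713}$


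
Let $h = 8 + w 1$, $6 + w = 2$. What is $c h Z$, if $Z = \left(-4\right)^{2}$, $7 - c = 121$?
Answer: $-7296$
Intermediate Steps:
$w = -4$ ($w = -6 + 2 = -4$)
$c = -114$ ($c = 7 - 121 = -114$)
$Z = 16$
$h = 4$ ($h = 8 - 4 = 4$)
$c h Z = \left(-114\right) 4 \cdot 16 = \left(-456\right) 16 = -7296$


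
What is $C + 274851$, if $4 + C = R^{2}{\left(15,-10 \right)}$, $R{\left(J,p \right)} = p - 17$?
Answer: $275576$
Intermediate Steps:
$R{\left(J,p \right)} = -17 + p$
$C = 725$ ($C = -4 + \left(-17 - 10\right)^{2} = -4 + \left(-27\right)^{2} = -4 + 729 = 725$)
$C + 274851 = 725 + 274851 = 275576$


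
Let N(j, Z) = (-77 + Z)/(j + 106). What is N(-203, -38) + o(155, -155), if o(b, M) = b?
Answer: 15150/97 ≈ 156.19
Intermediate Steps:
N(j, Z) = (-77 + Z)/(106 + j)
N(-203, -38) + o(155, -155) = (-77 - 38)/(106 - 203) + 155 = -115/(-97) + 155 = -1/97*(-115) + 155 = 115/97 + 155 = 15150/97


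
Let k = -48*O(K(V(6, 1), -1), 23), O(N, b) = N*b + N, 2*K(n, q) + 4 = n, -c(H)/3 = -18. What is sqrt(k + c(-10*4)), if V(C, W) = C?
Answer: 3*I*sqrt(122) ≈ 33.136*I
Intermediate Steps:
c(H) = 54 (c(H) = -3*(-18) = 54)
K(n, q) = -2 + n/2
O(N, b) = N + N*b
k = -1152 (k = -48*(-2 + (1/2)*6)*(1 + 23) = -48*(-2 + 3)*24 = -48*24 = -1152)
sqrt(k + c(-10*4)) = sqrt(-1152 + 54) = sqrt(-1098) = 3*I*sqrt(122)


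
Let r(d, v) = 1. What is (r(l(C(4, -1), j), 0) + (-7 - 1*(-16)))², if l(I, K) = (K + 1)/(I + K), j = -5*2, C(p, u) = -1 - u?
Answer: 100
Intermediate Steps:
j = -10
l(I, K) = (1 + K)/(I + K)
(r(l(C(4, -1), j), 0) + (-7 - 1*(-16)))² = (1 + (-7 - 1*(-16)))² = (1 + (-7 + 16))² = (1 + 9)² = 10² = 100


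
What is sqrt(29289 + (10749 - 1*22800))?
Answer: 13*sqrt(102) ≈ 131.29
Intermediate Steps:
sqrt(29289 + (10749 - 1*22800)) = sqrt(29289 + (10749 - 22800)) = sqrt(29289 - 12051) = sqrt(17238) = 13*sqrt(102)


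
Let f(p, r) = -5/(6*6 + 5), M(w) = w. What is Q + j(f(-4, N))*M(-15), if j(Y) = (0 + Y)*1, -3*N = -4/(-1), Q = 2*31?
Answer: 2617/41 ≈ 63.829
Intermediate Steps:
Q = 62
N = -4/3 (N = -(-4)/(3*(-1)) = -(-4)*(-1)/3 = -⅓*4 = -4/3 ≈ -1.3333)
f(p, r) = -5/41 (f(p, r) = -5/(36 + 5) = -5/41)
j(Y) = Y (j(Y) = Y*1 = Y)
Q + j(f(-4, N))*M(-15) = 62 - 5/41*(-15) = 62 + 75/41 = 2617/41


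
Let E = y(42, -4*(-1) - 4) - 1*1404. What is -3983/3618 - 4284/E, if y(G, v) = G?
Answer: 1679111/821286 ≈ 2.0445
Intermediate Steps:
E = -1362 (E = 42 - 1*1404 = 42 - 1404 = -1362)
-3983/3618 - 4284/E = -3983/3618 - 4284/(-1362) = -3983*1/3618 - 4284*(-1/1362) = -3983/3618 + 714/227 = 1679111/821286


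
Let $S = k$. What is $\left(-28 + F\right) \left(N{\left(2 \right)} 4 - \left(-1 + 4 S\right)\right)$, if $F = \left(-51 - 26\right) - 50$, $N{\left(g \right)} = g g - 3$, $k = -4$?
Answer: $-3255$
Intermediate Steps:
$S = -4$
$N{\left(g \right)} = -3 + g^{2}$ ($N{\left(g \right)} = g^{2} - 3 = -3 + g^{2}$)
$F = -127$ ($F = -77 - 50 = -127$)
$\left(-28 + F\right) \left(N{\left(2 \right)} 4 - \left(-1 + 4 S\right)\right) = \left(-28 - 127\right) \left(\left(-3 + 2^{2}\right) 4 + \left(\left(-4\right) \left(-4\right) + 1\right)\right) = - 155 \left(\left(-3 + 4\right) 4 + \left(16 + 1\right)\right) = - 155 \left(1 \cdot 4 + 17\right) = - 155 \left(4 + 17\right) = \left(-155\right) 21 = -3255$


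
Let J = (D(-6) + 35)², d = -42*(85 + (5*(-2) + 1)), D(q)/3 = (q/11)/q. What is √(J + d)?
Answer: 2*I*√58922/11 ≈ 44.134*I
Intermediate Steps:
D(q) = 3/11 (D(q) = 3*((q/11)/q) = 3*(1/11) = 3/11)
d = -3192 (d = -42*(85 + (-10 + 1)) = -42*(85 - 9) = -42*76 = -3192)
J = 150544/121 (J = (3/11 + 35)² = (388/11)² = 150544/121 ≈ 1244.2)
√(J + d) = √(150544/121 - 3192) = √(-235688/121) = 2*I*√58922/11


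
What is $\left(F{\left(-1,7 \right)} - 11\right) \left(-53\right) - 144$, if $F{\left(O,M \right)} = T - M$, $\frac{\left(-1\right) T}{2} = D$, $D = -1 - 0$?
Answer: $704$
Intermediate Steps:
$D = -1$ ($D = -1 + 0 = -1$)
$T = 2$ ($T = \left(-2\right) \left(-1\right) = 2$)
$F{\left(O,M \right)} = 2 - M$
$\left(F{\left(-1,7 \right)} - 11\right) \left(-53\right) - 144 = \left(\left(2 - 7\right) - 11\right) \left(-53\right) - 144 = \left(-5 - 11\right) \left(-53\right) - 144 = \left(-16\right) \left(-53\right) - 144 = 848 - 144 = 704$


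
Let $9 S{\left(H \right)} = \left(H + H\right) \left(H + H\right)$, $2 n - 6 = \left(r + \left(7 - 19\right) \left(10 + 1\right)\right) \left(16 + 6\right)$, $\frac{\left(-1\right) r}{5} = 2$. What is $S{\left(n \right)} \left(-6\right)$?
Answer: $- \frac{19443848}{3} \approx -6.4813 \cdot 10^{6}$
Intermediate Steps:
$r = -10$ ($r = \left(-5\right) 2 = -10$)
$n = -1559$ ($n = 3 + \frac{\left(-10 + \left(7 - 19\right) \left(10 + 1\right)\right) \left(16 + 6\right)}{2} = 3 + \frac{\left(-10 - 132\right) 22}{2} = 3 + \frac{\left(-142\right) 22}{2} = 3 + \frac{1}{2} \left(-3124\right) = 3 - 1562 = -1559$)
$S{\left(H \right)} = \frac{4 H^{2}}{9}$ ($S{\left(H \right)} = \frac{\left(H + H\right) \left(H + H\right)}{9} = \frac{2 H 2 H}{9} = \frac{4 H^{2}}{9}$)
$S{\left(n \right)} \left(-6\right) = \frac{4 \left(-1559\right)^{2}}{9} \left(-6\right) = \frac{4}{9} \cdot 2430481 \left(-6\right) = \frac{9721924}{9} \left(-6\right) = - \frac{19443848}{3}$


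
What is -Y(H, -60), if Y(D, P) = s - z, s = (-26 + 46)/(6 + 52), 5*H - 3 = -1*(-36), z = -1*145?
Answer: -4215/29 ≈ -145.34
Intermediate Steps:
z = -145
H = 39/5 (H = ⅗ + (-1*(-36))/5 = ⅗ + (⅕)*36 = ⅗ + 36/5 = 39/5 ≈ 7.8000)
s = 10/29 (s = 20/58 = 20*(1/58) = 10/29 ≈ 0.34483)
Y(D, P) = 4215/29 (Y(D, P) = 10/29 - 1*(-145) = 10/29 + 145 = 4215/29)
-Y(H, -60) = -1*4215/29 = -4215/29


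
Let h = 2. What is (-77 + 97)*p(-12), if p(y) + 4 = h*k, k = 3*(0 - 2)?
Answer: -320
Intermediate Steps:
k = -6 (k = 3*(-2) = -6)
p(y) = -16 (p(y) = -4 + 2*(-6) = -4 - 12 = -16)
(-77 + 97)*p(-12) = (-77 + 97)*(-16) = 20*(-16) = -320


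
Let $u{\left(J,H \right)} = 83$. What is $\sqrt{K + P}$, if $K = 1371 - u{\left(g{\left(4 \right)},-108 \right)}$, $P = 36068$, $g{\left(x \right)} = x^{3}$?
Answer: $2 \sqrt{9339} \approx 193.28$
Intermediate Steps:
$K = 1288$ ($K = 1371 - 83 = 1288$)
$\sqrt{K + P} = \sqrt{1288 + 36068} = \sqrt{37356} = 2 \sqrt{9339}$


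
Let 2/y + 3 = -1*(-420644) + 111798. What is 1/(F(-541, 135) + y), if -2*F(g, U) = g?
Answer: 1064878/288049503 ≈ 0.0036969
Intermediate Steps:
y = 2/532439 (y = 2/(-3 + (-1*(-420644) + 111798)) = 2/(-3 + (420644 + 111798)) = 2/(-3 + 532442) = 2/532439 ≈ 3.7563e-6)
F(g, U) = -g/2
1/(F(-541, 135) + y) = 1/(-1/2*(-541) + 2/532439) = 1/(541/2 + 2/532439) = 1/(288049503/1064878) = 1064878/288049503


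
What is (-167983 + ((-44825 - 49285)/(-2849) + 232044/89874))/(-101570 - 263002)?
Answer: 7167183394177/15558172441812 ≈ 0.46067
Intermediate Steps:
(-167983 + ((-44825 - 49285)/(-2849) + 232044/89874))/(-101570 - 263002) = (-167983 + (-94110*(-1/2849) + 232044*(1/89874)))/(-364572) = (-167983 + (94110/2849 + 38674/14979))*(-1/364572) = (-167983 + 1519855916/42675171)*(-1/364572) = -7167183394177/42675171*(-1/364572) = 7167183394177/15558172441812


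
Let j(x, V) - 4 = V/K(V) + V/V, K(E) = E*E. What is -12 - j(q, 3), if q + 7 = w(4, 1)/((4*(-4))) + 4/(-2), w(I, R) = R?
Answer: -52/3 ≈ -17.333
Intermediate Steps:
K(E) = E**2
q = -145/16 (q = -7 + (1/(4*(-4)) + 4/(-2)) = -7 + (1/(-16) + 4*(-1/2)) = -7 + (1*(-1/16) - 2) = -7 + (-1/16 - 2) = -7 - 33/16 = -145/16 ≈ -9.0625)
j(x, V) = 5 + 1/V (j(x, V) = 4 + (V/(V**2) + V/V) = 4 + (V/V**2 + 1) = 4 + (1/V + 1) = 4 + (1 + 1/V) = 5 + 1/V)
-12 - j(q, 3) = -12 - (5 + 1/3) = -12 - 1*16/3 = -12 - 16/3 = -52/3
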